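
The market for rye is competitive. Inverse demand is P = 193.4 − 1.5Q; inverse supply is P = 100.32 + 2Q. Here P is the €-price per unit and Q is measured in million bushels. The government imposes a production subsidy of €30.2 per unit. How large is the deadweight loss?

Competitive equilibrium: 193.4 − 1.5Q = 100.32 + 2Q → Q* = 26.5943, P* = 153.5086.
The subsidy lowers effective supply by 30.2: P = 70.12 + 2Q.
New quantity: 193.4 − 1.5Q = 70.12 + 2Q → Q' = 35.2229.
Overproduction ΔQ = 35.2229 − 26.5943 = 8.6286; wedge = subsidy = 30.2.
Deadweight loss = ½ × 8.6286 × 30.2 = €130.29 million.

€130.29 million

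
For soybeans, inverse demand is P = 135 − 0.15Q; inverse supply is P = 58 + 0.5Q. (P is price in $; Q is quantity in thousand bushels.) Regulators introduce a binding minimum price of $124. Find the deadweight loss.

Competitive equilibrium: 135 − 0.15Q = 58 + 0.5Q → Q* = 118.4615, P* = 117.2308.
At the floor P = 124, quantity demanded = (135 − 124)/0.15 = 73.3333.
Sellers' marginal cost at Q' = 73.3333: 58 + 0.5·73.3333 = 94.6667.
ΔQ = 118.4615 − 73.3333 = 45.1282; wedge = 124 − 94.6667 = 29.3333.
Deadweight loss = ½ × 45.1282 × 29.3333 = $661.88 thousand.

$661.88 thousand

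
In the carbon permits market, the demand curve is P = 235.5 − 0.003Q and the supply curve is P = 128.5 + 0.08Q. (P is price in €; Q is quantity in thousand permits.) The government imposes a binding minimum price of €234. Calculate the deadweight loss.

Competitive equilibrium: 235.5 − 0.003Q = 128.5 + 0.08Q → Q* = 1289.1566, P* = 231.6325.
At the floor P = 234, quantity demanded = (235.5 − 234)/0.003 = 500.
Sellers' marginal cost at Q' = 500: 128.5 + 0.08·500 = 168.5.
ΔQ = 1289.1566 − 500 = 789.1566; wedge = 234 − 168.5 = 65.5.
DWL = ½ × 789.1566 × 65.5 = €25844.88 thousand.

€25844.88 thousand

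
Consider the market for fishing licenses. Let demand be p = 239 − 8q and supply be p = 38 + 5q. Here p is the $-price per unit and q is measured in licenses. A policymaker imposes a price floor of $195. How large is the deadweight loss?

Competitive equilibrium: 239 − 8q = 38 + 5q → q* = 15.4615, p* = 115.3077.
At the floor p = 195, quantity demanded = (239 − 195)/8 = 5.5.
Sellers' marginal cost at q' = 5.5: 38 + 5·5.5 = 65.5.
Δq = 15.4615 − 5.5 = 9.9615; wedge = 195 − 65.5 = 129.5.
The triangle = ½ × 9.9615 × 129.5 = $645.01.

$645.01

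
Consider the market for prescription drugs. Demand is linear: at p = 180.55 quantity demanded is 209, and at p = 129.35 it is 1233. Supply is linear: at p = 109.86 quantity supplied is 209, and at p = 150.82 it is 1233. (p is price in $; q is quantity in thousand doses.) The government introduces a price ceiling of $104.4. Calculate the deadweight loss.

$38249.17 thousand

Demand slope = (129.35 − 180.55)/(1233 − 209) = −0.05, so p = 191 − 0.05q.
Supply slope = (150.82 − 109.86)/(1233 − 209) = 0.04, so p = 101.5 + 0.04q.
Competitive equilibrium: 191 − 0.05q = 101.5 + 0.04q → q* = 994.4444, p* = 141.2778.
At the ceiling p = 104.4, quantity supplied = (104.4 − 101.5)/0.04 = 72.5.
Willingness to pay at q' = 72.5: 191 − 0.05·72.5 = 187.375.
Δq = 994.4444 − 72.5 = 921.9444; wedge = 187.375 − 104.4 = 82.975.
DWL = ½ × 921.9444 × 82.975 = $38249.17 thousand.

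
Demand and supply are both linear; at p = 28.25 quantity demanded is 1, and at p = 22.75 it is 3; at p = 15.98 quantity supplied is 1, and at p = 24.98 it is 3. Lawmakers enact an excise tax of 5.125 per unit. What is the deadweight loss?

1.81

Demand slope = (22.75 − 28.25)/(3 − 1) = −2.75, so p = 31 − 2.75q.
Supply slope = (24.98 − 15.98)/(3 − 1) = 4.5, so p = 11.48 + 4.5q.
Competitive equilibrium: 31 − 2.75q = 11.48 + 4.5q → q* = 2.6924, p* = 23.5959.
With the tax, the buyer price exceeds the seller price by 5.125: (31 − 2.75q) − (11.48 + 4.5q) = 5.125 → q' = 1.9855.
Δq = 2.6924 − 1.9855 = 0.7069; the wedge equals the tax, 5.125.
Deadweight loss = ½ × 0.7069 × 5.125 = 1.81.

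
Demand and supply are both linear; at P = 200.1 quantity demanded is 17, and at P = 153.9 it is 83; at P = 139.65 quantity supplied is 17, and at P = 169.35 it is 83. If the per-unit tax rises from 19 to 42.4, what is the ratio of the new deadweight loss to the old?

Demand slope = (153.9 − 200.1)/(83 − 17) = −0.7, so P = 212 − 0.7Q.
Supply slope = (169.35 − 139.65)/(83 − 17) = 0.45, so P = 132 + 0.45Q.
Competitive equilibrium: 212 − 0.7Q = 132 + 0.45Q → Q* = 69.5652, P* = 163.3043.
For a per-unit tax t: ΔQ = t/1.15, so DWL = ½·t·(t/1.15) = t²/2.3.
At t = 19: DWL = 156.957. At t = 42.4: DWL = 781.635.
Ratio = (42.4/19)² = 4.980.

4.980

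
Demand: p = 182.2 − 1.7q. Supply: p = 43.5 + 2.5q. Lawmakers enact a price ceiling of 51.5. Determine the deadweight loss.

1867.87

Competitive equilibrium: 182.2 − 1.7q = 43.5 + 2.5q → q* = 33.02381, p* = 126.05952.
At the ceiling p = 51.5, quantity supplied = (51.5 − 43.5)/2.5 = 3.2.
Willingness to pay at q' = 3.2: 182.2 − 1.7·3.2 = 176.76.
Δq = 33.02381 − 3.2 = 29.82381; wedge = 176.76 − 51.5 = 125.26.
DWL = ½ × 29.82381 × 125.26 = 1867.87.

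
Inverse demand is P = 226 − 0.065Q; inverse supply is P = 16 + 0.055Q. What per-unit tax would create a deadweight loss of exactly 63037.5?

Competitive equilibrium: 226 − 0.065Q = 16 + 0.055Q → Q* = 1750, P* = 112.25.
A tax t gives ΔQ = t/0.12 and wedge t, so DWL = t²/0.24.
t²/0.24 = 63037.5 → t² = 15129 → t = 123.

123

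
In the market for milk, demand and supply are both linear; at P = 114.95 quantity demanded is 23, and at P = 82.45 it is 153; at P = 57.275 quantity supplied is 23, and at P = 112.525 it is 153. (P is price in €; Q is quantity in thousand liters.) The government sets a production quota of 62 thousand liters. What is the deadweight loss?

Demand slope = (82.45 − 114.95)/(153 − 23) = −0.25, so P = 120.7 − 0.25Q.
Supply slope = (112.525 − 57.275)/(153 − 23) = 0.425, so P = 47.5 + 0.425Q.
Competitive equilibrium: 120.7 − 0.25Q = 47.5 + 0.425Q → Q* = 108.4444, P* = 93.5889.
At Q = 62: demand price = 120.7 − 0.25·62 = 105.2; supply price = 47.5 + 0.425·62 = 73.85.
ΔQ = 108.4444 − 62 = 46.4444; wedge = 105.2 − 73.85 = 31.35.
DWL = ½ × 46.4444 × 31.35 = €728.02 thousand.

€728.02 thousand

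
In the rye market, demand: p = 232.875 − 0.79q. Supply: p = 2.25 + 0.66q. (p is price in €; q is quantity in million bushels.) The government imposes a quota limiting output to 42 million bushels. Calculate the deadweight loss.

Competitive equilibrium: 232.875 − 0.79q = 2.25 + 0.66q → q* = 159.0517, p* = 107.2241.
At q = 42: demand price = 232.875 − 0.79·42 = 199.695; supply price = 2.25 + 0.66·42 = 29.97.
Δq = 159.0517 − 42 = 117.0517; wedge = 199.695 − 29.97 = 169.725.
Deadweight loss = ½ × 117.0517 × 169.725 = €9933.30 million.

€9933.30 million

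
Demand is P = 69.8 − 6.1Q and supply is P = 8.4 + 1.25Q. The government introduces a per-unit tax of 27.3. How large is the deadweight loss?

Competitive equilibrium: 69.8 − 6.1Q = 8.4 + 1.25Q → Q* = 8.3537, P* = 18.8422.
With the tax, the buyer price exceeds the seller price by 27.3: (69.8 − 6.1Q) − (8.4 + 1.25Q) = 27.3 → Q' = 4.6395.
ΔQ = 8.3537 − 4.6395 = 3.7142; the wedge equals the tax, 27.3.
The triangle = ½ × 3.7142 × 27.3 = 50.70.

50.70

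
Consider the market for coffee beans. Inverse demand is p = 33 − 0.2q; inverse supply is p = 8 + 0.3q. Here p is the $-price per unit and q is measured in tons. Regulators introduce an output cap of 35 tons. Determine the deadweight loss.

Competitive equilibrium: 33 − 0.2q = 8 + 0.3q → q* = 50, p* = 23.
At q = 35: demand price = 33 − 0.2·35 = 26; supply price = 8 + 0.3·35 = 18.5.
Δq = 50 − 35 = 15; wedge = 26 − 18.5 = 7.5.
DWL = ½ × 15 × 7.5 = $56.25.

$56.25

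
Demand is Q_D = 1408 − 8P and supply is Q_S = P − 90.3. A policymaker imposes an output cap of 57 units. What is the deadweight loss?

In inverse form: demand P = 176 − 0.125Q, supply P = 90.3 + Q.
Competitive equilibrium: 176 − 0.125Q = 90.3 + Q → Q* = 76.1778, P* = 166.4778.
At Q = 57: demand price = 176 − 0.125·57 = 168.875; supply price = 90.3 + 1·57 = 147.3.
ΔQ = 76.1778 − 57 = 19.1778; wedge = 168.875 − 147.3 = 21.575.
Deadweight loss = ½ × 19.1778 × 21.575 = 206.88.

206.88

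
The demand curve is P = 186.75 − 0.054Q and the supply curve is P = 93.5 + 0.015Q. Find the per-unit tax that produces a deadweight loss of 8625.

34.5

Competitive equilibrium: 186.75 − 0.054Q = 93.5 + 0.015Q → Q* = 1351.4493, P* = 113.7717.
A tax t gives ΔQ = t/0.069 and wedge t, so DWL = t²/0.138.
t²/0.138 = 8625 → t² = 1190.25 → t = 34.5.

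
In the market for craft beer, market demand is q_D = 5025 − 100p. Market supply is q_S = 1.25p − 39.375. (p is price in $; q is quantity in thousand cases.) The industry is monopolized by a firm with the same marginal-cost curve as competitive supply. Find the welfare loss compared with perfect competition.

$0.03 thousand

In inverse form: demand p = 50.25 − 0.01q, supply p = 31.5 + 0.8q.
Competitive equilibrium: 50.25 − 0.01q = 31.5 + 0.8q → q* = 23.1481, p* = 50.0185.
Marginal revenue: MR = 50.25 − 0.02q. Set MR = MC: 50.25 − 0.02q = 31.5 + 0.8q → q_m = 22.8659.
Price p_m = 50.25 − 0.01·22.8659 = 50.0213; MC(q_m) = 31.5 + 0.8·22.8659 = 49.7927.
Competitive q* = 23.1481, so Δq = 0.2822; wedge = 50.0213 − 49.7927 = 0.2286.
The triangle = ½ × 0.2822 × 0.2286 = $0.03 thousand.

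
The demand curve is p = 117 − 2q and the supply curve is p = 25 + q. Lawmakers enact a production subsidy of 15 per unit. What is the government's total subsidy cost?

535

Competitive equilibrium: 117 − 2q = 25 + q → q* = 30.6667, p* = 55.6667.
The subsidy lowers effective supply by 15: p = 10 + q.
New quantity: 117 − 2q = 10 + q → q' = 35.6667.
Total subsidy cost = 15 × 35.6667 = 535.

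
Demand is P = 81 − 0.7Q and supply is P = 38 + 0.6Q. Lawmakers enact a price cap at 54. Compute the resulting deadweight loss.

Competitive equilibrium: 81 − 0.7Q = 38 + 0.6Q → Q* = 33.0769, P* = 57.8462.
At the ceiling P = 54, quantity supplied = (54 − 38)/0.6 = 26.6667.
Willingness to pay at Q' = 26.6667: 81 − 0.7·26.6667 = 62.3333.
ΔQ = 33.0769 − 26.6667 = 6.4102; wedge = 62.3333 − 54 = 8.3333.
Deadweight loss = ½ × 6.4102 × 8.3333 = 26.71.

26.71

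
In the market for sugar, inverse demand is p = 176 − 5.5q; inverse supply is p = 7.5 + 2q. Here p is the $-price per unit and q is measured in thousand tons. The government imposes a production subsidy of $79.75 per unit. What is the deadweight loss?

$424 thousand

Competitive equilibrium: 176 − 5.5q = 7.5 + 2q → q* = 22.4667, p* = 52.4333.
The subsidy lowers effective supply by 79.75: p = 2q − 72.25.
New quantity: 176 − 5.5q = 2q − 72.25 → q' = 33.1.
Overproduction Δq = 33.1 − 22.4667 = 10.6333; wedge = subsidy = 79.75.
The triangle = ½ × 10.6333 × 79.75 = $424 thousand.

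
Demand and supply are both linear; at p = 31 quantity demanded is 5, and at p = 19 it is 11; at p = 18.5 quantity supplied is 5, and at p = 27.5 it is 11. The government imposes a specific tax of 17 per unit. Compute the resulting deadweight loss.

Demand slope = (19 − 31)/(11 − 5) = −2, so p = 41 − 2q.
Supply slope = (27.5 − 18.5)/(11 − 5) = 1.5, so p = 11 + 1.5q.
Competitive equilibrium: 41 − 2q = 11 + 1.5q → q* = 8.5714, p* = 23.8571.
With the tax, the buyer price exceeds the seller price by 17: (41 − 2q) − (11 + 1.5q) = 17 → q' = 3.7143.
Δq = 8.5714 − 3.7143 = 4.8571; the wedge equals the tax, 17.
Welfare loss = ½ × 4.8571 × 17 = 41.29.

41.29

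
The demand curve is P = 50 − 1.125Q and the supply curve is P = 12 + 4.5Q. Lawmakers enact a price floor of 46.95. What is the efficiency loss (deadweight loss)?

Competitive equilibrium: 50 − 1.125Q = 12 + 4.5Q → Q* = 6.7556, P* = 42.4.
At the floor P = 46.95, quantity demanded = (50 − 46.95)/1.125 = 2.7111.
Sellers' marginal cost at Q' = 2.7111: 12 + 4.5·2.7111 = 24.2.
ΔQ = 6.7556 − 2.7111 = 4.0445; wedge = 46.95 − 24.2 = 22.75.
DWL = ½ × 4.0445 × 22.75 = 46.01.

46.01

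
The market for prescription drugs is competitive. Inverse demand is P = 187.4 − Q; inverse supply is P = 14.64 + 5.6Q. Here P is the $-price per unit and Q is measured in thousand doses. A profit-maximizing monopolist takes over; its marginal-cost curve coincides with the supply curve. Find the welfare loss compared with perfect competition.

Competitive equilibrium: 187.4 − Q = 14.64 + 5.6Q → Q* = 26.1758, P* = 161.2242.
Marginal revenue: MR = 187.4 − 2Q. Set MR = MC: 187.4 − 2Q = 14.64 + 5.6Q → Q_m = 22.7316.
Price P_m = 187.4 − 1·22.7316 = 164.6684; MC(Q_m) = 14.64 + 5.6·22.7316 = 141.937.
Competitive Q* = 26.1758, so ΔQ = 3.4442; wedge = 164.6684 − 141.937 = 22.7314.
The triangle = ½ × 3.4442 × 22.7314 = $39.15 thousand.

$39.15 thousand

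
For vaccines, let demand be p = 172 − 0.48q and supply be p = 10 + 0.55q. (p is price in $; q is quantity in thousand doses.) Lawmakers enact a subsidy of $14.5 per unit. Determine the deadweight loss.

Competitive equilibrium: 172 − 0.48q = 10 + 0.55q → q* = 157.2816, p* = 96.5049.
The subsidy lowers effective supply by 14.5: p = 0.55q − 4.5.
New quantity: 172 − 0.48q = 0.55q − 4.5 → q' = 171.3592.
Overproduction Δq = 171.3592 − 157.2816 = 14.0776; wedge = subsidy = 14.5.
Deadweight loss = ½ × 14.0776 × 14.5 = $102.06 thousand.

$102.06 thousand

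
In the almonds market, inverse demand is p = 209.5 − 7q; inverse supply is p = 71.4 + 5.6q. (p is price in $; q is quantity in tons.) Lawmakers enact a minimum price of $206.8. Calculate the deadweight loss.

Competitive equilibrium: 209.5 − 7q = 71.4 + 5.6q → q* = 10.9603, p* = 132.7778.
At the floor p = 206.8, quantity demanded = (209.5 − 206.8)/7 = 0.3857.
Sellers' marginal cost at q' = 0.3857: 71.4 + 5.6·0.3857 = 73.5599.
Δq = 10.9603 − 0.3857 = 10.5746; wedge = 206.8 − 73.5599 = 133.2401.
The triangle = ½ × 10.5746 × 133.2401 = $704.48.

$704.48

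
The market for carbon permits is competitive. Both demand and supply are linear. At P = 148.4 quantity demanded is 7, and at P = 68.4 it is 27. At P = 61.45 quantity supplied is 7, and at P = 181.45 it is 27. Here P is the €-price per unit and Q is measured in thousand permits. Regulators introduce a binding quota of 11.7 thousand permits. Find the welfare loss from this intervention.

Demand slope = (68.4 − 148.4)/(27 − 7) = −4, so P = 176.4 − 4Q.
Supply slope = (181.45 − 61.45)/(27 − 7) = 6, so P = 19.45 + 6Q.
Competitive equilibrium: 176.4 − 4Q = 19.45 + 6Q → Q* = 15.695, P* = 113.62.
At Q = 11.7: demand price = 176.4 − 4·11.7 = 129.6; supply price = 19.45 + 6·11.7 = 89.65.
ΔQ = 15.695 − 11.7 = 3.995; wedge = 129.6 − 89.65 = 39.95.
The triangle = ½ × 3.995 × 39.95 = €79.80 thousand.

€79.80 thousand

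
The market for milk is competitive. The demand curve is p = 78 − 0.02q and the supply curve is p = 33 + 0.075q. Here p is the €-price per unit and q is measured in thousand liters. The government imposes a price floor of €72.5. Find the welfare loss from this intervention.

Competitive equilibrium: 78 − 0.02q = 33 + 0.075q → q* = 473.6842, p* = 68.5263.
At the floor p = 72.5, quantity demanded = (78 − 72.5)/0.02 = 275.
Sellers' marginal cost at q' = 275: 33 + 0.075·275 = 53.625.
Δq = 473.6842 − 275 = 198.6842; wedge = 72.5 − 53.625 = 18.875.
The triangle = ½ × 198.6842 × 18.875 = €1875.08 thousand.

€1875.08 thousand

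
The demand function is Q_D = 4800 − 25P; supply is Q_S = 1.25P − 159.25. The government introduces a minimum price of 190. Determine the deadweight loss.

304.02

In inverse form: demand P = 192 − 0.04Q, supply P = 127.4 + 0.8Q.
Competitive equilibrium: 192 − 0.04Q = 127.4 + 0.8Q → Q* = 76.9048, P* = 188.9238.
At the floor P = 190, quantity demanded = (192 − 190)/0.04 = 50.
Sellers' marginal cost at Q' = 50: 127.4 + 0.8·50 = 167.4.
ΔQ = 76.9048 − 50 = 26.9048; wedge = 190 − 167.4 = 22.6.
Deadweight loss = ½ × 26.9048 × 22.6 = 304.02.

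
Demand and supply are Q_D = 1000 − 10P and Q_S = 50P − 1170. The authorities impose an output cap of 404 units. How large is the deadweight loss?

3294.73

In inverse form: demand P = 100 − 0.1Q, supply P = 23.4 + 0.02Q.
Competitive equilibrium: 100 − 0.1Q = 23.4 + 0.02Q → Q* = 638.3333, P* = 36.1667.
At Q = 404: demand price = 100 − 0.1·404 = 59.6; supply price = 23.4 + 0.02·404 = 31.48.
ΔQ = 638.3333 − 404 = 234.3333; wedge = 59.6 − 31.48 = 28.12.
Welfare loss = ½ × 234.3333 × 28.12 = 3294.73.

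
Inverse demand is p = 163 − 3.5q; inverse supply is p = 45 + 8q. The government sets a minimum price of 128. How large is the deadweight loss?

0.39

Competitive equilibrium: 163 − 3.5q = 45 + 8q → q* = 10.2609, p* = 127.087.
At the floor p = 128, quantity demanded = (163 − 128)/3.5 = 10.
Sellers' marginal cost at q' = 10: 45 + 8·10 = 125.
Δq = 10.2609 − 10 = 0.2609; wedge = 128 − 125 = 3.
DWL = ½ × 0.2609 × 3 = 0.39.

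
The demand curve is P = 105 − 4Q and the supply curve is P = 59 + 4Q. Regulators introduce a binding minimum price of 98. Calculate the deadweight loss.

64

Competitive equilibrium: 105 − 4Q = 59 + 4Q → Q* = 5.75, P* = 82.
At the floor P = 98, quantity demanded = (105 − 98)/4 = 1.75.
Sellers' marginal cost at Q' = 1.75: 59 + 4·1.75 = 66.
ΔQ = 5.75 − 1.75 = 4; wedge = 98 − 66 = 32.
DWL = ½ × 4 × 32 = 64.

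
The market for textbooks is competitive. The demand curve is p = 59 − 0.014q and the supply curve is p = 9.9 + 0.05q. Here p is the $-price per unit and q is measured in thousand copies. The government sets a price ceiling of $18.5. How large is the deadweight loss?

$11335.94 thousand

Competitive equilibrium: 59 − 0.014q = 9.9 + 0.05q → q* = 767.1875, p* = 48.2594.
At the ceiling p = 18.5, quantity supplied = (18.5 − 9.9)/0.05 = 172.
Willingness to pay at q' = 172: 59 − 0.014·172 = 56.592.
Δq = 767.1875 − 172 = 595.1875; wedge = 56.592 − 18.5 = 38.092.
Deadweight loss = ½ × 595.1875 × 38.092 = $11335.94 thousand.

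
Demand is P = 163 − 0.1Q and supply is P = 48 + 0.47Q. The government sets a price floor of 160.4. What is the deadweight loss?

Competitive equilibrium: 163 − 0.1Q = 48 + 0.47Q → Q* = 201.7544, P* = 142.8246.
At the floor P = 160.4, quantity demanded = (163 − 160.4)/0.1 = 26.
Sellers' marginal cost at Q' = 26: 48 + 0.47·26 = 60.22.
ΔQ = 201.7544 − 26 = 175.7544; wedge = 160.4 − 60.22 = 100.18.
The triangle = ½ × 175.7544 × 100.18 = 8803.54.

8803.54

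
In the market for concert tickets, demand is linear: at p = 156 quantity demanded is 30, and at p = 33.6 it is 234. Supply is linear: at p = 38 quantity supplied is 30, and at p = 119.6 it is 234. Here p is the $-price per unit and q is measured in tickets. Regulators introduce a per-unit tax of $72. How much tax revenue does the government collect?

$5472

Demand slope = (33.6 − 156)/(234 − 30) = −0.6, so p = 174 − 0.6q.
Supply slope = (119.6 − 38)/(234 − 30) = 0.4, so p = 26 + 0.4q.
Competitive equilibrium: 174 − 0.6q = 26 + 0.4q → q* = 148, p* = 85.2.
With the tax, the buyer price exceeds the seller price by 72: (174 − 0.6q) − (26 + 0.4q) = 72 → q' = 76.
Tax revenue = 72 × 76 = $5472.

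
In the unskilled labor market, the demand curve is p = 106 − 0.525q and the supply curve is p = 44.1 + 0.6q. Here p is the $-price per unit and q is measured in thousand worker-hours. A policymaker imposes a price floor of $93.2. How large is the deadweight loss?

$528.12 thousand

Competitive equilibrium: 106 − 0.525q = 44.1 + 0.6q → q* = 55.0222, p* = 77.1133.
At the floor p = 93.2, quantity demanded = (106 − 93.2)/0.525 = 24.381.
Sellers' marginal cost at q' = 24.381: 44.1 + 0.6·24.381 = 58.7286.
Δq = 55.0222 − 24.381 = 30.6412; wedge = 93.2 − 58.7286 = 34.4714.
Deadweight loss = ½ × 30.6412 × 34.4714 = $528.12 thousand.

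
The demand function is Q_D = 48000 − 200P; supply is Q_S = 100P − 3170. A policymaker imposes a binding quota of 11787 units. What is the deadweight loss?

33064.50

In inverse form: demand P = 240 − 0.005Q, supply P = 31.7 + 0.01Q.
Competitive equilibrium: 240 − 0.005Q = 31.7 + 0.01Q → Q* = 13886.6667, P* = 170.5667.
At Q = 11787: demand price = 240 − 0.005·11787 = 181.065; supply price = 31.7 + 0.01·11787 = 149.57.
ΔQ = 13886.6667 − 11787 = 2099.6667; wedge = 181.065 − 149.57 = 31.495.
The triangle = ½ × 2099.6667 × 31.495 = 33064.50.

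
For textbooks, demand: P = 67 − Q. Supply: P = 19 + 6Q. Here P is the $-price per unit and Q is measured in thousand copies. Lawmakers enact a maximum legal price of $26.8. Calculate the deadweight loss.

$108.09 thousand

Competitive equilibrium: 67 − Q = 19 + 6Q → Q* = 6.8571, P* = 60.1429.
At the ceiling P = 26.8, quantity supplied = (26.8 − 19)/6 = 1.3.
Willingness to pay at Q' = 1.3: 67 − 1·1.3 = 65.7.
ΔQ = 6.8571 − 1.3 = 5.5571; wedge = 65.7 − 26.8 = 38.9.
The triangle = ½ × 5.5571 × 38.9 = $108.09 thousand.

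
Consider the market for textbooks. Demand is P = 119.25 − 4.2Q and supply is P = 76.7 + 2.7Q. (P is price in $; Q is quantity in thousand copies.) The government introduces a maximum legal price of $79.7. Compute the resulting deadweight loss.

Competitive equilibrium: 119.25 − 4.2Q = 76.7 + 2.7Q → Q* = 6.1667, P* = 93.35.
At the ceiling P = 79.7, quantity supplied = (79.7 − 76.7)/2.7 = 1.1111.
Willingness to pay at Q' = 1.1111: 119.25 − 4.2·1.1111 = 114.5834.
ΔQ = 6.1667 − 1.1111 = 5.0556; wedge = 114.5834 − 79.7 = 34.8834.
The triangle = ½ × 5.0556 × 34.8834 = $88.18 thousand.

$88.18 thousand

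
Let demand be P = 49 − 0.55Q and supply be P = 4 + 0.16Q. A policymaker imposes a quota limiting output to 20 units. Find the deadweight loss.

Competitive equilibrium: 49 − 0.55Q = 4 + 0.16Q → Q* = 63.3803, P* = 14.1408.
At Q = 20: demand price = 49 − 0.55·20 = 38; supply price = 4 + 0.16·20 = 7.2.
ΔQ = 63.3803 − 20 = 43.3803; wedge = 38 − 7.2 = 30.8.
The triangle = ½ × 43.3803 × 30.8 = 668.06.

668.06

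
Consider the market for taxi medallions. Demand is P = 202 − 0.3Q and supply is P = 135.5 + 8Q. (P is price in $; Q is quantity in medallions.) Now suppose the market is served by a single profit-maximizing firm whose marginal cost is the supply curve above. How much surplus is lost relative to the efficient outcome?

Competitive equilibrium: 202 − 0.3Q = 135.5 + 8Q → Q* = 8.012, P* = 199.5964.
Marginal revenue: MR = 202 − 0.6Q. Set MR = MC: 202 − 0.6Q = 135.5 + 8Q → Q_m = 7.7326.
Price P_m = 202 − 0.3·7.7326 = 199.6802; MC(Q_m) = 135.5 + 8·7.7326 = 197.3608.
Competitive Q* = 8.012, so ΔQ = 0.2794; wedge = 199.6802 − 197.3608 = 2.3194.
Deadweight loss = ½ × 0.2794 × 2.3194 = $0.32.

$0.32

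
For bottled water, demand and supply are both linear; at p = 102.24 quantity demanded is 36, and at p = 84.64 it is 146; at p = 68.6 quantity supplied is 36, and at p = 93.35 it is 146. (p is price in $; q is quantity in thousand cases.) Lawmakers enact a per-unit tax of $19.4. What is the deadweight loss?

$488.78 thousand

Demand slope = (84.64 − 102.24)/(146 − 36) = −0.16, so p = 108 − 0.16q.
Supply slope = (93.35 − 68.6)/(146 − 36) = 0.225, so p = 60.5 + 0.225q.
Competitive equilibrium: 108 − 0.16q = 60.5 + 0.225q → q* = 123.3766, p* = 88.2597.
With the tax, the buyer price exceeds the seller price by 19.4: (108 − 0.16q) − (60.5 + 0.225q) = 19.4 → q' = 72.987.
Δq = 123.3766 − 72.987 = 50.3896; the wedge equals the tax, 19.4.
DWL = ½ × 50.3896 × 19.4 = $488.78 thousand.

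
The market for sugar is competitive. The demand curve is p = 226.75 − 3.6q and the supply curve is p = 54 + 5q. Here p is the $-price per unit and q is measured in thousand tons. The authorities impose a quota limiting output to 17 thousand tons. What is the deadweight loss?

$40.98 thousand

Competitive equilibrium: 226.75 − 3.6q = 54 + 5q → q* = 20.0872, p* = 154.436.
At q = 17: demand price = 226.75 − 3.6·17 = 165.55; supply price = 54 + 5·17 = 139.
Δq = 20.0872 − 17 = 3.0872; wedge = 165.55 − 139 = 26.55.
DWL = ½ × 3.0872 × 26.55 = $40.98 thousand.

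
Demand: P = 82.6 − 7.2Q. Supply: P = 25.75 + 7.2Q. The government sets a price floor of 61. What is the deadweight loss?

6.47

Competitive equilibrium: 82.6 − 7.2Q = 25.75 + 7.2Q → Q* = 3.9479, P* = 54.175.
At the floor P = 61, quantity demanded = (82.6 − 61)/7.2 = 3.
Sellers' marginal cost at Q' = 3: 25.75 + 7.2·3 = 47.35.
ΔQ = 3.9479 − 3 = 0.9479; wedge = 61 − 47.35 = 13.65.
Deadweight loss = ½ × 0.9479 × 13.65 = 6.47.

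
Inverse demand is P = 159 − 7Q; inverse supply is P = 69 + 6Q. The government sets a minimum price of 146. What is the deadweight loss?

166.81

Competitive equilibrium: 159 − 7Q = 69 + 6Q → Q* = 6.92308, P* = 110.53846.
At the floor P = 146, quantity demanded = (159 − 146)/7 = 1.85714.
Sellers' marginal cost at Q' = 1.85714: 69 + 6·1.85714 = 80.14284.
ΔQ = 6.92308 − 1.85714 = 5.06594; wedge = 146 − 80.14284 = 65.85716.
The triangle = ½ × 5.06594 × 65.85716 = 166.81.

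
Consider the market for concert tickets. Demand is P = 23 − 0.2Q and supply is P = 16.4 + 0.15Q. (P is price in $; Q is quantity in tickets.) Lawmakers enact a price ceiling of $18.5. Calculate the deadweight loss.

$4.13

Competitive equilibrium: 23 − 0.2Q = 16.4 + 0.15Q → Q* = 18.8571, P* = 19.2286.
At the ceiling P = 18.5, quantity supplied = (18.5 − 16.4)/0.15 = 14.
Willingness to pay at Q' = 14: 23 − 0.2·14 = 20.2.
ΔQ = 18.8571 − 14 = 4.8571; wedge = 20.2 − 18.5 = 1.7.
DWL = ½ × 4.8571 × 1.7 = $4.13.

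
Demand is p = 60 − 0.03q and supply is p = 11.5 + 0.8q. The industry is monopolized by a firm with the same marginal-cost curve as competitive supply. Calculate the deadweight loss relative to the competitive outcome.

1.72

Competitive equilibrium: 60 − 0.03q = 11.5 + 0.8q → q* = 58.4337, p* = 58.247.
Marginal revenue: MR = 60 − 0.06q. Set MR = MC: 60 − 0.06q = 11.5 + 0.8q → q_m = 56.3953.
Price p_m = 60 − 0.03·56.3953 = 58.3081; MC(q_m) = 11.5 + 0.8·56.3953 = 56.6162.
Competitive q* = 58.4337, so Δq = 2.0384; wedge = 58.3081 − 56.6162 = 1.6919.
Deadweight loss = ½ × 2.0384 × 1.6919 = 1.72.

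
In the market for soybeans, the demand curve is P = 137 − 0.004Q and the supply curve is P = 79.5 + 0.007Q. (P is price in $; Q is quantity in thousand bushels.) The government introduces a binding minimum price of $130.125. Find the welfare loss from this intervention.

$67703.52 thousand

Competitive equilibrium: 137 − 0.004Q = 79.5 + 0.007Q → Q* = 5227.27273, P* = 116.09091.
At the floor P = 130.125, quantity demanded = (137 − 130.125)/0.004 = 1718.75.
Sellers' marginal cost at Q' = 1718.75: 79.5 + 0.007·1718.75 = 91.53125.
ΔQ = 5227.27273 − 1718.75 = 3508.52273; wedge = 130.125 − 91.53125 = 38.59375.
The triangle = ½ × 3508.52273 × 38.59375 = $67703.52 thousand.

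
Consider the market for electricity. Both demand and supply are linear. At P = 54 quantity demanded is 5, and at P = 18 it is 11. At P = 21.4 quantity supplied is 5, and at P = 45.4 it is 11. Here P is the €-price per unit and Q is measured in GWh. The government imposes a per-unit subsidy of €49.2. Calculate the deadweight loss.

€121.032

Demand slope = (18 − 54)/(11 − 5) = −6, so P = 84 − 6Q.
Supply slope = (45.4 − 21.4)/(11 − 5) = 4, so P = 1.4 + 4Q.
Competitive equilibrium: 84 − 6Q = 1.4 + 4Q → Q* = 8.26, P* = 34.44.
The subsidy lowers effective supply by 49.2: P = 4Q − 47.8.
New quantity: 84 − 6Q = 4Q − 47.8 → Q' = 13.18.
Overproduction ΔQ = 13.18 − 8.26 = 4.92; wedge = subsidy = 49.2.
Welfare loss = ½ × 4.92 × 49.2 = €121.032.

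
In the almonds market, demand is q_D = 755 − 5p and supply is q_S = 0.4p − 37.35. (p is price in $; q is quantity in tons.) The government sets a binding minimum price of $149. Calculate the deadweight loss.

In inverse form: demand p = 151 − 0.2q, supply p = 93.375 + 2.5q.
Competitive equilibrium: 151 − 0.2q = 93.375 + 2.5q → q* = 21.3426, p* = 146.7315.
At the floor p = 149, quantity demanded = (151 − 149)/0.2 = 10.
Sellers' marginal cost at q' = 10: 93.375 + 2.5·10 = 118.375.
Δq = 21.3426 − 10 = 11.3426; wedge = 149 − 118.375 = 30.625.
Deadweight loss = ½ × 11.3426 × 30.625 = $173.68.

$173.68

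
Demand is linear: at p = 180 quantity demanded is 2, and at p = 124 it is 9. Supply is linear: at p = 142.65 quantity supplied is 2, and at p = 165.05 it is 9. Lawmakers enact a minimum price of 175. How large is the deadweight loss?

Demand slope = (124 − 180)/(9 − 2) = −8, so p = 196 − 8q.
Supply slope = (165.05 − 142.65)/(9 − 2) = 3.2, so p = 136.25 + 3.2q.
Competitive equilibrium: 196 − 8q = 136.25 + 3.2q → q* = 5.3348, p* = 153.3214.
At the floor p = 175, quantity demanded = (196 − 175)/8 = 2.625.
Sellers' marginal cost at q' = 2.625: 136.25 + 3.2·2.625 = 144.65.
Δq = 5.3348 − 2.625 = 2.7098; wedge = 175 − 144.65 = 30.35.
The triangle = ½ × 2.7098 × 30.35 = 41.12.

41.12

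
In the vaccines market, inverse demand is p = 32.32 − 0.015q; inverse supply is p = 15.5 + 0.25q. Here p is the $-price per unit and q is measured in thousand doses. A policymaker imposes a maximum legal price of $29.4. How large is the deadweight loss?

Competitive equilibrium: 32.32 − 0.015q = 15.5 + 0.25q → q* = 63.4717, p* = 31.3679.
At the ceiling p = 29.4, quantity supplied = (29.4 − 15.5)/0.25 = 55.6.
Willingness to pay at q' = 55.6: 32.32 − 0.015·55.6 = 31.486.
Δq = 63.4717 − 55.6 = 7.8717; wedge = 31.486 − 29.4 = 2.086.
DWL = ½ × 7.8717 × 2.086 = $8.21 thousand.

$8.21 thousand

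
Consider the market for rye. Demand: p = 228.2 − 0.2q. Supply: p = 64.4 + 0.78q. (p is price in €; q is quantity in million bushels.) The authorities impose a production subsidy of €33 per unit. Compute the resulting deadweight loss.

€555.61 million

Competitive equilibrium: 228.2 − 0.2q = 64.4 + 0.78q → q* = 167.1429, p* = 194.7714.
The subsidy lowers effective supply by 33: p = 31.4 + 0.78q.
New quantity: 228.2 − 0.2q = 31.4 + 0.78q → q' = 200.8163.
Overproduction Δq = 200.8163 − 167.1429 = 33.6734; wedge = subsidy = 33.
The triangle = ½ × 33.6734 × 33 = €555.61 million.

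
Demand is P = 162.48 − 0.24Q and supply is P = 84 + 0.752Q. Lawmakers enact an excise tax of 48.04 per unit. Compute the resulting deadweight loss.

1163.23

Competitive equilibrium: 162.48 − 0.24Q = 84 + 0.752Q → Q* = 79.1129, P* = 143.4929.
With the tax, the buyer price exceeds the seller price by 48.04: (162.48 − 0.24Q) − (84 + 0.752Q) = 48.04 → Q' = 30.6855.
ΔQ = 79.1129 − 30.6855 = 48.4274; the wedge equals the tax, 48.04.
Deadweight loss = ½ × 48.4274 × 48.04 = 1163.23.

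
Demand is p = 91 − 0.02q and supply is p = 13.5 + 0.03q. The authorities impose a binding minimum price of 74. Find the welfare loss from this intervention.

Competitive equilibrium: 91 − 0.02q = 13.5 + 0.03q → q* = 1550, p* = 60.
At the floor p = 74, quantity demanded = (91 − 74)/0.02 = 850.
Sellers' marginal cost at q' = 850: 13.5 + 0.03·850 = 39.
Δq = 1550 − 850 = 700; wedge = 74 − 39 = 35.
Deadweight loss = ½ × 700 × 35 = 12250.

12250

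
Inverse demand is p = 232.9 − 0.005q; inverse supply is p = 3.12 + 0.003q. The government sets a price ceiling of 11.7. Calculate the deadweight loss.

2675475.625

Competitive equilibrium: 232.9 − 0.005q = 3.12 + 0.003q → q* = 28722.5, p* = 89.2875.
At the ceiling p = 11.7, quantity supplied = (11.7 − 3.12)/0.003 = 2860.
Willingness to pay at q' = 2860: 232.9 − 0.005·2860 = 218.6.
Δq = 28722.5 − 2860 = 25862.5; wedge = 218.6 − 11.7 = 206.9.
The triangle = ½ × 25862.5 × 206.9 = 2675475.625.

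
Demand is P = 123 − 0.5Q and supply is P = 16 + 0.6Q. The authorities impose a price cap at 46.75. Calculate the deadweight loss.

1164.95

Competitive equilibrium: 123 − 0.5Q = 16 + 0.6Q → Q* = 97.2727, P* = 74.3636.
At the ceiling P = 46.75, quantity supplied = (46.75 − 16)/0.6 = 51.25.
Willingness to pay at Q' = 51.25: 123 − 0.5·51.25 = 97.375.
ΔQ = 97.2727 − 51.25 = 46.0227; wedge = 97.375 − 46.75 = 50.625.
Welfare loss = ½ × 46.0227 × 50.625 = 1164.95.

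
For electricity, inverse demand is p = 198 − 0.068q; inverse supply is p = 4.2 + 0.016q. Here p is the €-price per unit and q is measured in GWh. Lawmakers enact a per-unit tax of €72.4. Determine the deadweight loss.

€31200.95

Competitive equilibrium: 198 − 0.068q = 4.2 + 0.016q → q* = 2307.1429, p* = 41.1143.
With the tax, the buyer price exceeds the seller price by 72.4: (198 − 0.068q) − (4.2 + 0.016q) = 72.4 → q' = 1445.2381.
Δq = 2307.1429 − 1445.2381 = 861.9048; the wedge equals the tax, 72.4.
Deadweight loss = ½ × 861.9048 × 72.4 = €31200.95.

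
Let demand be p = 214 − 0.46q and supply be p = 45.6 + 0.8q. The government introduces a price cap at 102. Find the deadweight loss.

2512.45

Competitive equilibrium: 214 − 0.46q = 45.6 + 0.8q → q* = 133.6508, p* = 152.5206.
At the ceiling p = 102, quantity supplied = (102 − 45.6)/0.8 = 70.5.
Willingness to pay at q' = 70.5: 214 − 0.46·70.5 = 181.57.
Δq = 133.6508 − 70.5 = 63.1508; wedge = 181.57 − 102 = 79.57.
The triangle = ½ × 63.1508 × 79.57 = 2512.45.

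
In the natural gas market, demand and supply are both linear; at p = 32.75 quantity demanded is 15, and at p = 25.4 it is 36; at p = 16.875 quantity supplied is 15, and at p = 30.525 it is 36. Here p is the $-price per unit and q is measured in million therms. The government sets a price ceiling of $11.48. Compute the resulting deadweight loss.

$292.22 million

Demand slope = (25.4 − 32.75)/(36 − 15) = −0.35, so p = 38 − 0.35q.
Supply slope = (30.525 − 16.875)/(36 − 15) = 0.65, so p = 7.125 + 0.65q.
Competitive equilibrium: 38 − 0.35q = 7.125 + 0.65q → q* = 30.875, p* = 27.1938.
At the ceiling p = 11.48, quantity supplied = (11.48 − 7.125)/0.65 = 6.7.
Willingness to pay at q' = 6.7: 38 − 0.35·6.7 = 35.655.
Δq = 30.875 − 6.7 = 24.175; wedge = 35.655 − 11.48 = 24.175.
The triangle = ½ × 24.175 × 24.175 = $292.22 million.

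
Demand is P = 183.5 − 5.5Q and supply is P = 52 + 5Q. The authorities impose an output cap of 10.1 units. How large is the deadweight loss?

Competitive equilibrium: 183.5 − 5.5Q = 52 + 5Q → Q* = 12.5238, P* = 114.619.
At Q = 10.1: demand price = 183.5 − 5.5·10.1 = 127.95; supply price = 52 + 5·10.1 = 102.5.
ΔQ = 12.5238 − 10.1 = 2.4238; wedge = 127.95 − 102.5 = 25.45.
DWL = ½ × 2.4238 × 25.45 = 30.84.

30.84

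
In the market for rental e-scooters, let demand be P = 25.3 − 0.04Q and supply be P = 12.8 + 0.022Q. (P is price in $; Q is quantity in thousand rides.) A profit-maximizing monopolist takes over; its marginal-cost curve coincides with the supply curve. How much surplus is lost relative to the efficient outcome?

$193.78 thousand

Competitive equilibrium: 25.3 − 0.04Q = 12.8 + 0.022Q → Q* = 201.6129, P* = 17.2355.
Marginal revenue: MR = 25.3 − 0.08Q. Set MR = MC: 25.3 − 0.08Q = 12.8 + 0.022Q → Q_m = 122.549.
Price P_m = 25.3 − 0.04·122.549 = 20.398; MC(Q_m) = 12.8 + 0.022·122.549 = 15.4961.
Competitive Q* = 201.6129, so ΔQ = 79.0639; wedge = 20.398 − 15.4961 = 4.9019.
The triangle = ½ × 79.0639 × 4.9019 = $193.78 thousand.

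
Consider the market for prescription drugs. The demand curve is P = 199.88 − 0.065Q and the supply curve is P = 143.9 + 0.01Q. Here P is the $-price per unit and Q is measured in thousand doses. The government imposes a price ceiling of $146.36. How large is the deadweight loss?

Competitive equilibrium: 199.88 − 0.065Q = 143.9 + 0.01Q → Q* = 746.4, P* = 151.364.
At the ceiling P = 146.36, quantity supplied = (146.36 − 143.9)/0.01 = 246.
Willingness to pay at Q' = 246: 199.88 − 0.065·246 = 183.89.
ΔQ = 746.4 − 246 = 500.4; wedge = 183.89 − 146.36 = 37.53.
The triangle = ½ × 500.4 × 37.53 = $9390.006 thousand.

$9390.006 thousand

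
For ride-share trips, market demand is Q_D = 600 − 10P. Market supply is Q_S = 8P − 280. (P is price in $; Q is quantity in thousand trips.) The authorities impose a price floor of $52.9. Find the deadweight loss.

In inverse form: demand P = 60 − 0.1Q, supply P = 35 + 0.125Q.
Competitive equilibrium: 60 − 0.1Q = 35 + 0.125Q → Q* = 111.1111, P* = 48.8889.
At the floor P = 52.9, quantity demanded = (60 − 52.9)/0.1 = 71.
Sellers' marginal cost at Q' = 71: 35 + 0.125·71 = 43.875.
ΔQ = 111.1111 − 71 = 40.1111; wedge = 52.9 − 43.875 = 9.025.
The triangle = ½ × 40.1111 × 9.025 = $181 thousand.

$181 thousand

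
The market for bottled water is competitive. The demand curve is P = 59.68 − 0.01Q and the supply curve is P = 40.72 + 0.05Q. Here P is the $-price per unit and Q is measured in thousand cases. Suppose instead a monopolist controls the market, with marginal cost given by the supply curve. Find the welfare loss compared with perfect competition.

$61.14 thousand

Competitive equilibrium: 59.68 − 0.01Q = 40.72 + 0.05Q → Q* = 316, P* = 56.52.
Marginal revenue: MR = 59.68 − 0.02Q. Set MR = MC: 59.68 − 0.02Q = 40.72 + 0.05Q → Q_m = 270.85714.
Price P_m = 59.68 − 0.01·270.85714 = 56.97143; MC(Q_m) = 40.72 + 0.05·270.85714 = 54.26286.
Competitive Q* = 316, so ΔQ = 45.14286; wedge = 56.97143 − 54.26286 = 2.70857.
DWL = ½ × 45.14286 × 2.70857 = $61.14 thousand.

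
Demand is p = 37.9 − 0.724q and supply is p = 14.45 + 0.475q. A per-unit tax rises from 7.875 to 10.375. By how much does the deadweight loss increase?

Competitive equilibrium: 37.9 − 0.724q = 14.45 + 0.475q → q* = 19.558, p* = 23.74.
For a per-unit tax t: Δq = t/1.199, so DWL = ½·t·(t/1.199) = t²/2.398.
At t = 7.875: DWL = 25.861. At t = 10.375: DWL = 44.888.
Increase = 44.888 − 25.861 = 19.03.

19.03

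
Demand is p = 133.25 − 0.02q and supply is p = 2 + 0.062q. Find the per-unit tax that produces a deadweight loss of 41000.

82

Competitive equilibrium: 133.25 − 0.02q = 2 + 0.062q → q* = 1600.6098, p* = 101.2378.
A tax t gives Δq = t/0.082 and wedge t, so DWL = t²/0.164.
t²/0.164 = 41000 → t² = 6724 → t = 82.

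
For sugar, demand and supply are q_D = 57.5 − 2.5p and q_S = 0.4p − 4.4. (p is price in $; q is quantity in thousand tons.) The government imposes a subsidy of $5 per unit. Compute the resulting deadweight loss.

$4.31 thousand

In inverse form: demand p = 23 − 0.4q, supply p = 11 + 2.5q.
Competitive equilibrium: 23 − 0.4q = 11 + 2.5q → q* = 4.1379, p* = 21.3448.
The subsidy lowers effective supply by 5: p = 6 + 2.5q.
New quantity: 23 − 0.4q = 6 + 2.5q → q' = 5.8621.
Overproduction Δq = 5.8621 − 4.1379 = 1.7242; wedge = subsidy = 5.
Welfare loss = ½ × 1.7242 × 5 = $4.31 thousand.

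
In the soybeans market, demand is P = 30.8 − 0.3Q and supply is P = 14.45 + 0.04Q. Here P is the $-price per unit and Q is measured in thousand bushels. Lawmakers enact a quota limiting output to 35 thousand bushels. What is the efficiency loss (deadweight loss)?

Competitive equilibrium: 30.8 − 0.3Q = 14.45 + 0.04Q → Q* = 48.0882, P* = 16.3735.
At Q = 35: demand price = 30.8 − 0.3·35 = 20.3; supply price = 14.45 + 0.04·35 = 15.85.
ΔQ = 48.0882 − 35 = 13.0882; wedge = 20.3 − 15.85 = 4.45.
DWL = ½ × 13.0882 × 4.45 = $29.12 thousand.

$29.12 thousand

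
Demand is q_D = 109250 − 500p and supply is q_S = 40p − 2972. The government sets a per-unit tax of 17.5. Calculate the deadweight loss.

5671.30

In inverse form: demand p = 218.5 − 0.002q, supply p = 74.3 + 0.025q.
Competitive equilibrium: 218.5 − 0.002q = 74.3 + 0.025q → q* = 5340.7407, p* = 207.8185.
With the tax, the buyer price exceeds the seller price by 17.5: (218.5 − 0.002q) − (74.3 + 0.025q) = 17.5 → q' = 4692.5926.
Δq = 5340.7407 − 4692.5926 = 648.1481; the wedge equals the tax, 17.5.
Welfare loss = ½ × 648.1481 × 17.5 = 5671.30.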